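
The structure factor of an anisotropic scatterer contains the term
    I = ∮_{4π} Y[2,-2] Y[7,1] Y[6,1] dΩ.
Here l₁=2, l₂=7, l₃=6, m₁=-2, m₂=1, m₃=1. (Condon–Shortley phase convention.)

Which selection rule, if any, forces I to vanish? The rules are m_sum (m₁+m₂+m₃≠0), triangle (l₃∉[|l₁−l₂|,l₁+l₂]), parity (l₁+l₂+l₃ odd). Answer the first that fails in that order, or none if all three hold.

parity

azimuthal sum: -2 + 1 + 1 = 0  ✓
5 ≤ 6 ≤ 9 (triangle on l)  ✓
L = 2 + 7 + 6 = 15 (odd)  ✗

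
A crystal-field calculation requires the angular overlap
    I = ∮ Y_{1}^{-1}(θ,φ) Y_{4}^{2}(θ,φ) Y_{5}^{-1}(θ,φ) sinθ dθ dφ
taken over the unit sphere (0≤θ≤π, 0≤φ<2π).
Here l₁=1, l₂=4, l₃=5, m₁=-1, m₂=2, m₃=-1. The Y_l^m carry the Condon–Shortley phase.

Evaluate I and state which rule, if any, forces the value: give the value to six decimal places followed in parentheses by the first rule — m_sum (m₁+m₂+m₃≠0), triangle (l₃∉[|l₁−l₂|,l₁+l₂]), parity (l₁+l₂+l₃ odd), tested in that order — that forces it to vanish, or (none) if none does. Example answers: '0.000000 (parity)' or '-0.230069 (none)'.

-0.120286 (none)

Rules hold: Σm=0, L=10 even, 3≤5≤5.
N = 3·9·11 = 297
Δ = 0!·2!·8!/11! = 1/495
Racah Σ t=0..0: t=0:+1/576 = 1/576
⇒ 3j(1 4 5; 0 0 0)² = 5/99, sgn -1
Racah Σ t=0..0: t=0:+1/2880 = 1/2880
⇒ 3j(1 4 5; -1 2 -1)² = 2/165, sgn +1
4πI² = N·(3j₀)²·(3jₘ)² = 2/11
I = -1·√(0.181818/4π) = -0.12028562
No selection rule forces the value: the integral is nonzero (none).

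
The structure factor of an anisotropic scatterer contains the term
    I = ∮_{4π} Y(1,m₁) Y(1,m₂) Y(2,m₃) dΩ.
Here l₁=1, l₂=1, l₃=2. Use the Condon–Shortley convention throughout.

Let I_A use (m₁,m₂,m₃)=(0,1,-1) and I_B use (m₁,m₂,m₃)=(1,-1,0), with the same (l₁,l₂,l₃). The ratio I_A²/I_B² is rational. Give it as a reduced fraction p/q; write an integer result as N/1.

3/1

Same 1,1,2: normalisation and zero-m 3j drop out of the ratio.
A: Δ: 0! 2! 2! / 5! → 1/30; sum: t=0:+1/2 = 1/2; 3j²(1 1 2; 0 1 -1) = Δ·Π!·Σ² = 1/10  (sign -1)
B: Δ: 0! 2! 2! / 5! → 1/30; sum: t=0:+1/4 = 1/4; 3j²(1 1 2; 1 -1 0) = Δ·Π!·Σ² = 1/30  (sign +1)
I_A²/I_B² = (1/10)/(1/30) = 3/1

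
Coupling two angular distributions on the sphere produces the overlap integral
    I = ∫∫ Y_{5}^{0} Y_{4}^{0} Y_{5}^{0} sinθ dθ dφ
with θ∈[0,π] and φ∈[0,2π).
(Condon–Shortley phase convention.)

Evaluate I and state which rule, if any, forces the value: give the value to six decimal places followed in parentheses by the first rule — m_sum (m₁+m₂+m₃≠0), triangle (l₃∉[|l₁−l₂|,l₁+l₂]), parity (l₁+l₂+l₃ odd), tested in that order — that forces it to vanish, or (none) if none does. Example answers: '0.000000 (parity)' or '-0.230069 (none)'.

0.130198 (none)

m-sum 0 ✓  L=14 even ✓  1≤5≤9 ✓
Π(2lᵢ+1) = 11×9×11 = 1089
triangle coeff Δ(5,4,5) = 1/3153150
Σ_t [0,4]: t=0:+1/69120 t=1:−1/1728 t=2:+1/576 t=3:−1/1728 t=4:+1/69120 = 7/11520
(3j)²=2/143 [(5 4 5; 0 0 0)], sign=-1
(m-triple is (0,0,0) — same symbol as above.)
⇒ 4πI² = 36/169
I = (+1)√(36/169/(4π)) = 0.13019760
No selection rule forces the value: the integral is nonzero (none).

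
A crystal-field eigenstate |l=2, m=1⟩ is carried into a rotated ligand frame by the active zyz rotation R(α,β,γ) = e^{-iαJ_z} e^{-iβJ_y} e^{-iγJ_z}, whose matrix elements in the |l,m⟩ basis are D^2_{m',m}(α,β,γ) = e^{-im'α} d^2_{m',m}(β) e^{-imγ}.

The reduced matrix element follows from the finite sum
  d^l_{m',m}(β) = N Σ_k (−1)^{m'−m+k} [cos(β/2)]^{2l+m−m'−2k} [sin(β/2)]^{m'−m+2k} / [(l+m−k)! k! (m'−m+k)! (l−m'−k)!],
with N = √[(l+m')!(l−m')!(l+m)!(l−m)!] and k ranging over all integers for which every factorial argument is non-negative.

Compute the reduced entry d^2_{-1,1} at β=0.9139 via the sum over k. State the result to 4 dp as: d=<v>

d^2_{-1,1}(β=0.9139) via the finite sum:
With c≡cos(β/2)=0.897402 and s≡sin(β/2)=0.441213, N=[1·6·6·1]^{1/2}=6.000000
The bounds max(0,m−m')=2 and min(l+m,l−m')=3 give 2 terms
  k=2: (−1)^0·6.0000/(2)·0.8974^2·0.4412^2 = +0.470319
  k=3: (−1)^1·6.0000/(6)·0.8974^0·0.4412^4 = -0.037896
d^2_{-1,1}(0.9139) = +0.470319 -0.037896 = +0.432423

d=0.4324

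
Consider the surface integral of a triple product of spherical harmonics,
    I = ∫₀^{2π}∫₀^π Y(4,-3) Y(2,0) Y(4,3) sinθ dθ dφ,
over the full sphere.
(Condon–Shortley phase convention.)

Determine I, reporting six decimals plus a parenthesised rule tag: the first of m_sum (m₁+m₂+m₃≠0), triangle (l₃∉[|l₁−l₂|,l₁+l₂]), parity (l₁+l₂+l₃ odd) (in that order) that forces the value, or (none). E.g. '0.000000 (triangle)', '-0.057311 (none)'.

Checks pass: Σm=0; 10 even; l₃=4∈[2,6].
(2·4+1)(2·2+1)(2·4+1) = 405
Δ: 2! 6! 2! / 11! → 1/13860
sum: t=0:+1/192 t=1:−1/36 t=2:+1/192 = -5/288
3j²(4 2 4; 0 0 0) = Δ·Π!·Σ² = 20/693  (sign -1)
sum: t=1:−1/720 t=2:+1/480 = 1/1440
3j²(4 2 4; -3 0 3) = Δ·Π!·Σ² = 7/1980  (sign -1)
combine: 4πI² = 405·20/693·7/1980 = 5/121
take √, sign +1: I = 0.05734392
No selection rule forces the value: the integral is nonzero (none).

0.057344 (none)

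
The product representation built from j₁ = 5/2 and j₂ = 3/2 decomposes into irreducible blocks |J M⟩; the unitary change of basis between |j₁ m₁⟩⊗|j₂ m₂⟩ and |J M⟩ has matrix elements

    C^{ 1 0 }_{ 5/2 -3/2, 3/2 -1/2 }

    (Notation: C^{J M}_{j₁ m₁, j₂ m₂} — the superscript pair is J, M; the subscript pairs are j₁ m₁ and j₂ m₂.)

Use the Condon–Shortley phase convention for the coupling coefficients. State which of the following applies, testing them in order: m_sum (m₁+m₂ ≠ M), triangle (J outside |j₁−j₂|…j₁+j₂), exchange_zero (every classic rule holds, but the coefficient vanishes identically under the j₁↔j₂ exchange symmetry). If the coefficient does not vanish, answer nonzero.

m_sum

m-sum: m₁+m₂ = -3/2+(-1/2) = -2, M = 0  ✗ ⇒ coefficient is 0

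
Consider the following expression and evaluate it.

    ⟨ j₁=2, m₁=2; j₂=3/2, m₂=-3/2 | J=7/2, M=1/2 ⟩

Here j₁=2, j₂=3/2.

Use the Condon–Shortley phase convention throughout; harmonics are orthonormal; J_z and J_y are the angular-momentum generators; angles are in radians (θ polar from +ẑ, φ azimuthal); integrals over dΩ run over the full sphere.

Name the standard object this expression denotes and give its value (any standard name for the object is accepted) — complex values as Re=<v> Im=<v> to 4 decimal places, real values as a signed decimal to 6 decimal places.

This is a Clebsch–Gordan (vector-coupling) coefficient.
j₁+j₂−J=0  J+j₁−j₂=4  J−j₁+j₂=3  j₁+j₂+J+1=8
(j₁±m₁, j₂±m₂, J±M) = (4,0,0,3,4,3)
P² = 20736/35
sum k=0..0:
  [0] +1/144 = 1/144
S = 1/144
C² = P²·S² = 1/35 ; C = +0.169031

Clebsch–Gordan coefficient, +√(1/35) ≈ +0.169031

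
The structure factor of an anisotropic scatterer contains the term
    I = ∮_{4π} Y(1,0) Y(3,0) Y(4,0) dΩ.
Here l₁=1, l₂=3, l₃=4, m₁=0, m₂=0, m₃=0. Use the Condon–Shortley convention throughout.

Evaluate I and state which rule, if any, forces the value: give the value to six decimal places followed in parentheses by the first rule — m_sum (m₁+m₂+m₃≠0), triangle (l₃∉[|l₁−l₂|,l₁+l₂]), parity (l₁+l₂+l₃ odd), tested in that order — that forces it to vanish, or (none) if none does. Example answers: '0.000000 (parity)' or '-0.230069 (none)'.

Rules hold: Σm=0, L=8 even, 2≤4≤4.
N = 3·7·9 = 189
Δ = 0!·2!·6!/9! = 1/252
Racah Σ t=0..0: t=0:+1/36 = 1/36
⇒ 3j(1 3 4; 0 0 0)² = 4/63, sgn +1
(m-triple is (0,0,0) — same symbol as above.)
4πI² = N·(3j₀)²·(3jₘ)² = 16/21
I = +1·√(0.761905/4π) = 0.24623252
No selection rule forces the value: the integral is nonzero (none).

0.246233 (none)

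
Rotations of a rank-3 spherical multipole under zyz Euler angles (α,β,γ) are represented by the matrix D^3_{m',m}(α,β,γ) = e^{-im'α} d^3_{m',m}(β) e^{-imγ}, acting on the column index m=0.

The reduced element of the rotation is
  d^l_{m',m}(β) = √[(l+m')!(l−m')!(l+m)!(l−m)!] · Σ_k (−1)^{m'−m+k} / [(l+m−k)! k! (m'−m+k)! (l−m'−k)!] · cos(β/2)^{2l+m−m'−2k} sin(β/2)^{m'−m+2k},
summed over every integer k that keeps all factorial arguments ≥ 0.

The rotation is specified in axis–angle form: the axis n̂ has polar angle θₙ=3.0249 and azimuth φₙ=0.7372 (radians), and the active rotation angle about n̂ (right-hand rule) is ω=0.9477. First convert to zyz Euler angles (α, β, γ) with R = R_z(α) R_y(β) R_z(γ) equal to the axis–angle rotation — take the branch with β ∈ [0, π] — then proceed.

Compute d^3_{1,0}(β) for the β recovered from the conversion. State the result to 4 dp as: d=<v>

Axis–angle → zyz. n̂ = (sinθₙcosφₙ, sinθₙsinφₙ, cosθₙ) = (+0.086198, +0.078265, -0.993199), ω = 0.9477.
R = I cosω + sinω [n̂]ₓ + (1−cosω) n̂n̂ᵀ gives
  R = [+0.586647, +0.809362, +0.027904; -0.803743, +0.586103, -0.102371; -0.099210, +0.037628, +0.994355]
β = atan2(√(R₁₃²+R₂₃²), R₃₃) = 0.106306; α = atan2(R₂₃, R₁₃) mod 2π = 4.978504; γ = atan2(R₃₂, −R₃₁) mod 2π = 0.362512
d^3_{1,0}(β=0.1063) via the finite sum:
c=cos(0.106306/2)=0.998588, s=sin(0.106306/2)=0.053128; N=√[24·2·6·6]=41.569219
k∈{0,1,2} keeps every argument non-negative
  k=0: (−1)^1·41.5692/(12)·0.9986^5·0.0531^1 = -0.182745
  k=1: (−1)^2·41.5692/(4)·0.9986^3·0.0531^3 = +0.001552
  k=2: (−1)^3·41.5692/(12)·0.9986^1·0.0531^5 = -0.000001
d^3_{1,0}(0.1063) = -0.182745 +0.001552 -0.000001 = -0.181194

d=-0.1812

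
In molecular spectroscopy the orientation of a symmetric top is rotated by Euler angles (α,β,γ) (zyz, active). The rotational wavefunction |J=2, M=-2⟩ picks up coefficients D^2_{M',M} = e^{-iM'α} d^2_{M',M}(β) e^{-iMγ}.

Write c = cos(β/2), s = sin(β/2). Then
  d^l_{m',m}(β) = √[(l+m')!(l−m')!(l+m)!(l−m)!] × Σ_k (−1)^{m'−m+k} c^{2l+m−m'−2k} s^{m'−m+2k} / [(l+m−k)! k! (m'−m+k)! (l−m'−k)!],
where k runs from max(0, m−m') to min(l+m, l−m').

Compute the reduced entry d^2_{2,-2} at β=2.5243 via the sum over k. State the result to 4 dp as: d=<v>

d=0.8240

d^2_{2,-2}(β=2.5243) via the finite sum:
c=cos(2.524300/2)=0.303769, s=sin(2.524300/2)=0.952746; N=√[24·1·1·24]=24.000000
Admissible k: 0..0 (factorial args all ≥0)
  k=0: (−1)^4·24.0000/(24)·0.3038^0·0.9527^4 = +0.823963
d^2_{2,-2}(2.5243) = +0.823963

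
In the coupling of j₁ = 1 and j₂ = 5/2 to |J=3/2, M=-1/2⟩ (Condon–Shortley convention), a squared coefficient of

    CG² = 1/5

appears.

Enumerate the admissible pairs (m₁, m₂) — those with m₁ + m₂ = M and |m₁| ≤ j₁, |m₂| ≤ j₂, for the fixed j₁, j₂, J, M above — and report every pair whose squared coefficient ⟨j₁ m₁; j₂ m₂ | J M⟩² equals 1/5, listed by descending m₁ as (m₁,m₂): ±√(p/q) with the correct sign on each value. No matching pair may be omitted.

Admissible pairs with m₁+m₂ = M = -1/2: (-1,1/2), (0,-1/2), (1,-3/2)
  (m₁,m₂)=(1,-3/2): CG² = 2/5, CG = +√(2/5)
  (m₁,m₂)=(0,-1/2): CG² = 2/5, CG = −√(2/5)
  (m₁,m₂)=(-1,1/2): CG² = 1/5, CG = +√(1/5)   ← matches the target
Pairs with CG² = 1/5: (-1,1/2): +√(1/5)

(-1,1/2): +√(1/5)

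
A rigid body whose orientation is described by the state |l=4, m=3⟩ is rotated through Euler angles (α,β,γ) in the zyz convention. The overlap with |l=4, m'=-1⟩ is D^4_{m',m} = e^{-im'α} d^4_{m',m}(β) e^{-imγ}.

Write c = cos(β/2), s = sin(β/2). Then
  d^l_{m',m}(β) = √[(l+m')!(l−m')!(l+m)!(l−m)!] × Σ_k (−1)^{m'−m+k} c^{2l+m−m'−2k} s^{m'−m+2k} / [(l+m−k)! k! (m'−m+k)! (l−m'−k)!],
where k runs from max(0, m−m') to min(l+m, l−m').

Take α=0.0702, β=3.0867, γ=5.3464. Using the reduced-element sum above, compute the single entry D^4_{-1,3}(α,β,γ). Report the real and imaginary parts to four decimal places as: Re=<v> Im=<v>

Re=0.0058 Im=-0.0015

Split into d^4_{-1,3}(β=3.0867) × two z-phases.
Half-angle: c=0.027443, s=0.999623. N=√(6·120·5040·1)=1904.940944
k∈{4,5} keeps every argument non-negative
  k=4: (−1)^0·1904.9409/(144)·0.0274^4·0.9996^4 = +0.000007
  k=5: (−1)^1·1904.9409/(240)·0.0274^2·0.9996^6 = -0.005964
d^4_{-1,3}(3.0867) = +0.000007 -0.005964 = -0.005957
Attach z-rotation phases: D = e^{-i(-1)(0.0702)}·(-0.005957)·e^{-i(3)(5.3464)} = +0.005755-0.001537i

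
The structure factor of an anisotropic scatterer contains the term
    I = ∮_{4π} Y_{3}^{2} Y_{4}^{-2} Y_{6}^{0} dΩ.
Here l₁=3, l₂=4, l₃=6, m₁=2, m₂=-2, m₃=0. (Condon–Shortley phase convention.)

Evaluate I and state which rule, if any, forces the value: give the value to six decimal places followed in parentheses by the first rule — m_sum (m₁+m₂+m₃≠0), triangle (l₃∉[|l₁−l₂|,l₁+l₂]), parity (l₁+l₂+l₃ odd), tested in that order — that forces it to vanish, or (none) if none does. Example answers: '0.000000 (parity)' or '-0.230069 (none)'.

l₁+l₂+l₃=13 is odd: 3j(l;000)=0 ⇒ I=0

0.000000 (parity)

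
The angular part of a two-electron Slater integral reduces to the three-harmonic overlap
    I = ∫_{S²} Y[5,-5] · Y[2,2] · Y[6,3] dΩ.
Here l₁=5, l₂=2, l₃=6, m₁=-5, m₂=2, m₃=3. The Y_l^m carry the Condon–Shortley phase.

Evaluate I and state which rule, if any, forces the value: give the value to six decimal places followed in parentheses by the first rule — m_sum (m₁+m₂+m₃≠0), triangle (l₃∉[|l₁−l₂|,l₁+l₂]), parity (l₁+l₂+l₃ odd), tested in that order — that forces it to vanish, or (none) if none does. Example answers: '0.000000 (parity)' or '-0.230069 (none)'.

0.000000 (parity)

L=13 odd ⇒ parity kills the (l;000) factor ⇒ I = 0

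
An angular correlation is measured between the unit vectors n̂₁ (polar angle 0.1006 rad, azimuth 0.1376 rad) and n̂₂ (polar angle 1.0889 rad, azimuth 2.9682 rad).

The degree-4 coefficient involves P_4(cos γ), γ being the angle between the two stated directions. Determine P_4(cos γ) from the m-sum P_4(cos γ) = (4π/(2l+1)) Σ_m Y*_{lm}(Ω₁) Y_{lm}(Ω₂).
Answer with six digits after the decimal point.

Summing Y*_{l m}(θ₁,φ₁)·Y_{l m}(θ₂,φ₂) over m ∈ [−4, 4]; prefactor 4π/(2·4+1) = 1.396263:
  term(m=-4) = (0.000004, 0.000012)   from Y*(Ω₁)=(0.000038, 0.000024), Y(Ω₂)=(0.209807, 0.174424)
  term(m=-3) = (-0.000303, -0.000409)   from Y*(Ω₁)=(0.001156, 0.000506), Y(Ω₂)=(-0.350237, -0.200615)
  term(m=-2) = (0.002151, 0.001542)   from Y*(Ω₁)=(0.019253, 0.005437), Y(Ω₂)=(0.124398, 0.044956)
  term(m=-1) = (0.051414, 0.016526)   from Y*(Ω₁)=(0.183995, 0.025479), Y(Ω₂)=(0.286379, 0.050160)
  term(m=+0) = (-0.155561, 0.000000)   from Y*(Ω₁)=(0.803982, -0.000000), Y(Ω₂)=(-0.193489, 0.000000)
  term(m=+1) = (0.051414, -0.016526)   from Y*(Ω₁)=(-0.183995, 0.025479), Y(Ω₂)=(-0.286379, 0.050160)
  term(m=+2) = (0.002151, -0.001542)   from Y*(Ω₁)=(0.019253, -0.005437), Y(Ω₂)=(0.124398, -0.044956)
  term(m=+3) = (-0.000303, 0.000409)   from Y*(Ω₁)=(-0.001156, 0.000506), Y(Ω₂)=(0.350237, -0.200615)
  term(m=+4) = (0.000004, -0.000012)   from Y*(Ω₁)=(0.000038, -0.000024), Y(Ω₂)=(0.209807, -0.174424)
Accumulated sum (-0.049030, 0.000000); after 4π/(2l+1) scaling, (-0.068459, 0.000000) ⇒ P_4 = -0.068459

-0.068459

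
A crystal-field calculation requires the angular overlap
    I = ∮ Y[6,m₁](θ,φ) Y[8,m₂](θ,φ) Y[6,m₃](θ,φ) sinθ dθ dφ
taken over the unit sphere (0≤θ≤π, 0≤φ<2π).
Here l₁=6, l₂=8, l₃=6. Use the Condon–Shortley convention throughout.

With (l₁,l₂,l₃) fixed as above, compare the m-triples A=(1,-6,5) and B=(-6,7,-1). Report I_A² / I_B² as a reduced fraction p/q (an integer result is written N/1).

2/5

l's match ⇒ only the (l;m) 3-j factors differ between A and B.
A: triangle coeff Δ(6,8,6) = 1/1309458150; Σ_t [1,2]: t=1:−1/609638400 t=2:+1/348364800 = 1/812851200; (3j)²=11/2261 [(6 8 6; 1 -6 5)], sign=-1
B: triangle coeff Δ(6,8,6) = 1/1309458150; Σ_t [8,8]: t=8:+1/4877107200 = 1/4877107200; (3j)²=55/4522 [(6 8 6; -6 7 -1)], sign=-1
I_A²/I_B² = (11/2261)/(55/4522) = 2/5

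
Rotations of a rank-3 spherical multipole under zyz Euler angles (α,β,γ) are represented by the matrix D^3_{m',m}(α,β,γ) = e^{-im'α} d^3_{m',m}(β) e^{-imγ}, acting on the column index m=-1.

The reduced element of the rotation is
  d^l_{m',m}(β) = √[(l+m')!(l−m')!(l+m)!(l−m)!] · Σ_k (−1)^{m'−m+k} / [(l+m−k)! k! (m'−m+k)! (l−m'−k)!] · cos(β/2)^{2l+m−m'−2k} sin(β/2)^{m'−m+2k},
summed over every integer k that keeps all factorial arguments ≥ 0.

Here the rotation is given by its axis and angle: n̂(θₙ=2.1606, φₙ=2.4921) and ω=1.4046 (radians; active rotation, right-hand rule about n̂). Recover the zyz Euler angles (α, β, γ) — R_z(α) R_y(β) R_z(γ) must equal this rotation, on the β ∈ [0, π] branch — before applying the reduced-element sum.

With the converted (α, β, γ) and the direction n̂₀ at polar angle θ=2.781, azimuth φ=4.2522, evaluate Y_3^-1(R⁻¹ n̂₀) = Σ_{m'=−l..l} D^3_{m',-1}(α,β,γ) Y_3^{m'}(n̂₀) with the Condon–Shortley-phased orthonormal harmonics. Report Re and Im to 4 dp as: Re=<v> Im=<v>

Axis–angle → zyz. n̂ = (sinθₙcosφₙ, sinθₙsinφₙ, cosθₙ) = (-0.661840, +0.502604, -0.556198), ω = 1.4046.
R = I cosω + sinω [n̂]ₓ + (1−cosω) n̂n̂ᵀ gives
  R = [+0.531000, +0.270920, +0.802895; -0.826148, +0.376253, +0.419420; -0.188463, -0.886022, +0.423611]
β = atan2(√(R₁₃²+R₂₃²), R₃₃) = 1.133368; α = atan2(R₂₃, R₁₃) mod 2π = 0.481394; γ = atan2(R₃₂, −R₃₁) mod 2π = 4.921972
Need the full column D^3_{m',-1} for m'=−3..3 at α=0.4814, β=1.1334, γ=4.9220.
cos(β/2)=0.843686, sin(β/2)=0.536838
d^3_{-3,-1}: single k=2 term ⇒ +0.565528;  D = +0.563582+0.046867i
d^3_{-2,-1}: k∈[1..2] ⇒ +0.725682 -0.587625 = +0.138056;  D = +0.127243-0.053561i
d^3_{-1,-1}: k∈[0..2] ⇒ +0.360648 -1.168149 +0.354719 = -0.452782;  D = -0.288554+0.348925i
d^3_{0,-1}: k∈[0..2] ⇒ -0.794944 +0.965567 -0.130312 = +0.040310;  D = +0.008387-0.039428i
d^3_{1,-1}: k∈[0..2] ⇒ +0.876112 -0.472958 +0.023936 = +0.427090;  D = -0.114664-0.411410i
d^3_{2,-1}: k∈[0..1] ⇒ -0.587625 +0.118958 = -0.468667;  D = +0.320559+0.341893i
d^3_{3,-1}: single k=0 term ⇒ +0.228970;  D = -0.216151-0.075537i
Y_3^{m'}(θ=2.781,φ=4.2522) and Σ D·Y over m':
  (+0.5636+0.0469i)·(+0.0180-0.0035i)  (+0.1272-0.0536i)·(+0.0721+0.0947i)  (-0.2886+0.3489i)·(-0.1710+0.3451i)  (+0.0084-0.0394i)·(-0.4810+0.0000i)  (-0.1147-0.4114i)·(+0.1710+0.3451i)  (+0.3206+0.3419i)·(+0.0721-0.0947i)  (-0.2162-0.0755i)·(-0.0180-0.0035i)
Y_3^-1(R⁻¹ n̂) = +0.130946-0.246755i

Re=0.1309 Im=-0.2468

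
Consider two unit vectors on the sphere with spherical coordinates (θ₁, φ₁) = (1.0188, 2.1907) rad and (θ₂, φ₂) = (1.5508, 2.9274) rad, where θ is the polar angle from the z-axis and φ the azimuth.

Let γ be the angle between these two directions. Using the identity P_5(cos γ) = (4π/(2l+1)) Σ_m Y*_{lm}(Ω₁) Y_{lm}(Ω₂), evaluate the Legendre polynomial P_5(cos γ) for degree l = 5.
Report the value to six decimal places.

-0.250548

Expand P_5 via completeness: Σ_{m} conj(Y_{5,m}) at Ω₁ times Y_{5,m} at Ω₂ —
  m=-5: (-0.008738-0.207552i) × (-0.222227-0.406944i) = -0.082521+0.049679i  (running Σ = -0.082521+0.049679i)
  m=-4: (-0.319114+0.248679i) × (+0.019203+0.022161i) = -0.011639-0.002296i  (running Σ = -0.094160+0.047383i)
  m=-3: (+0.301919+0.089740i) × (+0.275784+0.206441i) = +0.064739+0.087077i  (running Σ = -0.029421+0.134460i)
  m=-2: (+0.036655+0.106670i) × (-0.030776-0.014054i) = +0.000371-0.003798i  (running Σ = -0.029050+0.130663i)
  m=-1: (+0.199918-0.280090i) × (-0.311150-0.067684i) = -0.081162+0.073619i  (running Σ = -0.110212+0.204281i)
  m=0: (+0.031582-0.000000i) × (+0.035011+0.000000i) = +0.001106+0.000000i  (running Σ = -0.109106+0.204281i)
  m=1: (-0.199918-0.280090i) × (+0.311150-0.067684i) = -0.081162-0.073619i  (running Σ = -0.190268+0.130663i)
  m=2: (+0.036655-0.106670i) × (-0.030776+0.014054i) = +0.000371+0.003798i  (running Σ = -0.189897+0.134460i)
  m=3: (-0.301919+0.089740i) × (-0.275784+0.206441i) = +0.064739-0.087077i  (running Σ = -0.125158+0.047383i)
  m=4: (-0.319114-0.248679i) × (+0.019203-0.022161i) = -0.011639+0.002296i  (running Σ = -0.136797+0.049679i)
  m=5: (+0.008738-0.207552i) × (+0.222227-0.406944i) = -0.082521-0.049679i  (running Σ = -0.219318-0.000000i)
Accumulated sum -0.219318-0.000000i; after 4π/(2l+1) scaling, -0.250548-0.000000i ⇒ P_5 = -0.250548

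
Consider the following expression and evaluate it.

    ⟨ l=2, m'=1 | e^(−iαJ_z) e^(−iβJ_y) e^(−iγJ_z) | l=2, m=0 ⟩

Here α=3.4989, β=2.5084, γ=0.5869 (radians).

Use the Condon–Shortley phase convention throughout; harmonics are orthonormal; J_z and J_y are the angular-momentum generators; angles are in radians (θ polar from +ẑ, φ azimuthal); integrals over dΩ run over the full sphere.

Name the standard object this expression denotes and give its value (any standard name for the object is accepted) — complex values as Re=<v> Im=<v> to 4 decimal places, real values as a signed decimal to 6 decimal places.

Wigner D-matrix element, Re=-0.5473 Im=0.2043

This is a Wigner D-matrix element — the rotation-matrix element ⟨l m'| R(α,β,γ) |l m⟩ in the angular-momentum basis.
First d^2_{1,0}(β=2.5084), then the phase factors e^{-i(1)α} and e^{-i(0)γ}:
With c≡cos(β/2)=0.311334 and s≡sin(β/2)=0.950301, N=[6·1·2·2]^{1/2}=4.898979
k∈{0,1} keeps every argument non-negative
  k=0: (−1)^1·4.8990/(2)·0.3113^3·0.9503^1 = -0.070245
  k=1: (−1)^2·4.8990/(2)·0.3113^1·0.9503^3 = +0.654463
d^2_{1,0}(2.5084) = -0.070245 +0.654463 = +0.584218
Attach z-rotation phases: D = e^{-i(1)(3.4989)}·(+0.584218)·e^{-i(0)(0.5869)} = -0.547320+0.204332i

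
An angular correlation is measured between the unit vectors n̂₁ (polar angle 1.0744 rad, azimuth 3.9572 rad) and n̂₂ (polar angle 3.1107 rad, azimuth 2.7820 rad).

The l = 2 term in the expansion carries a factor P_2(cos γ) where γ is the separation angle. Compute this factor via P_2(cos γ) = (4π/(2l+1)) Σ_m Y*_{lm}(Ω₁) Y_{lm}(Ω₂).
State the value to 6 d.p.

-0.174872

Term-by-term m-sum for l=2 (normalisation 4π/5 = 2.513274):
  m=-2: Y*=(-0.018033, 0.298113)  Y=(0.000277, 0.000243)  product (-0.000077, 0.000078)
  m=-1: Y*=(-0.221753, -0.235573)  Y=(0.022325, 0.008393)  product (-0.002974, -0.007120)
  m=+0: Y*=(-0.100777, -0.000000)  Y=(0.629880, 0.000000)  product (-0.063477, -0.000000)
  m=+1: Y*=(0.221753, -0.235573)  Y=(-0.022325, 0.008393)  product (-0.002974, 0.007120)
  m=+2: Y*=(-0.018033, -0.298113)  Y=(0.000277, -0.000243)  product (-0.000077, -0.000078)
Σ over m = (-0.069579, -0.000000); ×(4π/5) → (-0.174872, -0.000000). Real part: -0.174872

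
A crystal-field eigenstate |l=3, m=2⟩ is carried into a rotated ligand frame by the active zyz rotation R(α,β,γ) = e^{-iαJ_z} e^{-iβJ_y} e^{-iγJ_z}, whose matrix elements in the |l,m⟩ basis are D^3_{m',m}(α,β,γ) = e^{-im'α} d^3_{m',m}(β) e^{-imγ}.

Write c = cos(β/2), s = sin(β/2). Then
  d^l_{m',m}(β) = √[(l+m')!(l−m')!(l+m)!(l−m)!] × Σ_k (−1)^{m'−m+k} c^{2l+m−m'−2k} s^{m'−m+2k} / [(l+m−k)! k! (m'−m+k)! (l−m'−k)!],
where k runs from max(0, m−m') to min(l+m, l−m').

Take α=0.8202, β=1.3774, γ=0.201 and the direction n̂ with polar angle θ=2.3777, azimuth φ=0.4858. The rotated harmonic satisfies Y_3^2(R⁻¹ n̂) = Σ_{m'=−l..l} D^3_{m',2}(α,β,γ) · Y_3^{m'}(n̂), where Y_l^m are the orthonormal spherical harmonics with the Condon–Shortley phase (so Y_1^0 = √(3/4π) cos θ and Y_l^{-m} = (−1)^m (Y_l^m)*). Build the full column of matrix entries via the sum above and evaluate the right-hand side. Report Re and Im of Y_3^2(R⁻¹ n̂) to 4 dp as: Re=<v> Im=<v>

Re=0.2284 Im=-0.3085

Need the full column D^3_{m',2} for m'=−3..3 at α=0.8202, β=1.3774, γ=0.2010.
cos(β/2)=0.772073, sin(β/2)=0.635534
d^3_{-3,2}: single k=5 term ⇒ +0.196078;  D = -0.091899+0.173208i
d^3_{-2,2}: k∈[4..5] ⇒ +0.486230 -0.065892 = +0.420338;  D = +0.137160+0.397330i
d^3_{-1,2}: k∈[3..4] ⇒ +0.747173 -0.253135 = +0.494038;  D = +0.451463+0.200637i
d^3_{0,2}: k∈[2..3] ⇒ +0.786088 -0.532638 = +0.253450;  D = +0.233245-0.099165i
d^3_{1,2}: k∈[1..2] ⇒ +0.551354 -0.747173 = -0.195820;  D = -0.066888+0.184042i
d^3_{2,2}: k∈[0..1] ⇒ +0.211812 -0.717597 = -0.505786;  D = +0.229786+0.450575i
d^3_{3,2}: single k=0 term ⇒ -0.427077;  D = +0.410563+0.117612i
Y_3^{m'}(θ=2.3777,φ=0.4858) and Σ D·Y over m':
  (-0.0919+0.1732i)·(+0.0156-0.1372i)  (+0.1372+0.3973i)·(-0.1992+0.2916i)  (+0.4515+0.2006i)·(+0.3178-0.1678i)  (+0.2332-0.0992i)·(+0.1058+0.0000i)  (-0.0669+0.1840i)·(-0.3178-0.1678i)  (+0.2298+0.4506i)·(-0.1992-0.2916i)  (+0.4106+0.1176i)·(-0.0156-0.1372i)
Y_3^2(R⁻¹ n̂) = +0.228439-0.308487i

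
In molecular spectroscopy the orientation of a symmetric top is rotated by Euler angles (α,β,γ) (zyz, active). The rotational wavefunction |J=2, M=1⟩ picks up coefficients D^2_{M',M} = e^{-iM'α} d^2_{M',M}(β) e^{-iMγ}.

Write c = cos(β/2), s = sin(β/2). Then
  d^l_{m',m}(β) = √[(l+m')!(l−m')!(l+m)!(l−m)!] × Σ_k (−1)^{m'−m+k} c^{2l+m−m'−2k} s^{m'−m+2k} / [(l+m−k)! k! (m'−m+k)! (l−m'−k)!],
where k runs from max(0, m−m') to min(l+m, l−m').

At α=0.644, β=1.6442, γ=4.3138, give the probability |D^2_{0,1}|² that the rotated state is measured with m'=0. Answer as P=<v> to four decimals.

First d^2_{0,1}(β=1.6442), then the phase factors e^{-i(0)α} and e^{-i(1)γ}:
With c≡cos(β/2)=0.680684 and s≡sin(β/2)=0.732577, N=[2·2·6·1]^{1/2}=4.898979
The bounds max(0,m−m')=1 and min(l+m,l−m')=2 give 2 terms
  k=1: (−1)^0·4.8990/(2)·0.6807^3·0.7326^1 = +0.565934
  k=2: (−1)^1·4.8990/(2)·0.6807^1·0.7326^3 = -0.655513
d^2_{0,1}(1.6442) = +0.565934 -0.655513 = -0.089578
|D^2_{0,1}|² = |d^2_{0,1}(β)|² = (-0.089578)² = 0.008024 (the z-rotation phases have unit modulus)

P=0.0080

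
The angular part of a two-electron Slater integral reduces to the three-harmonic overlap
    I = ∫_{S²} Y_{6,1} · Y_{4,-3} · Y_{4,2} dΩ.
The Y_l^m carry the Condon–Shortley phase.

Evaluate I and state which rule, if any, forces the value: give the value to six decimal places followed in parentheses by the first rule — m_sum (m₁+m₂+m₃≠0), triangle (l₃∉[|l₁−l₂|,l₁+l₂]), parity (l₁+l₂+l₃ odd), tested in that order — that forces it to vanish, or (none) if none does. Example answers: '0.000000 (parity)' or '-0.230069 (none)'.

0.160153 (none)

Checks pass: Σm=0; 14 even; l₃=4∈[2,10].
(2·6+1)(2·4+1)(2·4+1) = 1053
Δ: 6! 6! 2! / 15! → 1/1261260
sum: t=2:+1/4608 t=3:−1/1296 t=4:+1/4608 = -7/20736
3j²(6 4 4; 0 0 0) = Δ·Π!·Σ² = 20/1287  (sign -1)
sum: t=0:+1/86400 t=1:−1/11520 = -13/172800
3j²(6 4 4; 1 -3 2) = Δ·Π!·Σ² = 13/660  (sign -1)
combine: 4πI² = 1053·20/1287·13/660 = 39/121
take √, sign +1: I = 0.16015286
No selection rule forces the value: the integral is nonzero (none).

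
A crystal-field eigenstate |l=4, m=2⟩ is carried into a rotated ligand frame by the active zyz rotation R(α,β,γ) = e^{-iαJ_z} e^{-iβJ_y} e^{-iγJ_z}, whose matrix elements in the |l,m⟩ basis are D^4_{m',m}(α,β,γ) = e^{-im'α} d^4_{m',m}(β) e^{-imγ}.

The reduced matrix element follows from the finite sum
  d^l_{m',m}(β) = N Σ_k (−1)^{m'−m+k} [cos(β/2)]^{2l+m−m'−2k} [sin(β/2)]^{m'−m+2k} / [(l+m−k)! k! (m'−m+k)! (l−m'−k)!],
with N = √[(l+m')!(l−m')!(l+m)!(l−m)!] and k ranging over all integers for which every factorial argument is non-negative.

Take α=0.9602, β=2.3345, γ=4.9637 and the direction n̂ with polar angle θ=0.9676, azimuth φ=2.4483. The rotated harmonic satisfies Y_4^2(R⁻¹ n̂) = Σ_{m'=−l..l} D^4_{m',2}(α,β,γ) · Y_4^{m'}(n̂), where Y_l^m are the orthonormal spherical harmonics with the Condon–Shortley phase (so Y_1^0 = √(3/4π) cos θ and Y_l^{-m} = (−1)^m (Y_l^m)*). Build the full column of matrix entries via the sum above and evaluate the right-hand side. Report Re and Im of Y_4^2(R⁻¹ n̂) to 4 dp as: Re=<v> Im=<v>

Re=-0.0451 Im=-0.0254

Need the full column D^4_{m',2} for m'=−4..4 at α=0.9602, β=2.3345, γ=4.9637.
cos(β/2)=0.392682, sin(β/2)=0.919674
d^4_{-4,2}: single k=6 term ⇒ +0.493703;  D = +0.484194+0.096431i
d^4_{-3,2}: k∈[5..6] ⇒ +0.447177 -0.817605 = -0.370428;  D = -0.267575+0.256165i
d^4_{-2,2}: k∈[4..6] ⇒ +0.255148 -1.119613 +0.511767 = -0.352698;  D = +0.053759+0.348577i
d^4_{-1,2}: k∈[3..5] ⇒ +0.102713 -0.845085 +0.927076 = +0.184705;  D = -0.165703-0.081598i
d^4_{0,2}: k∈[2..4] ⇒ +0.029420 -0.430320 +0.885132 = +0.484232;  D = -0.424343+0.233266i
d^4_{1,2}: k∈[1..3] ⇒ +0.005618 -0.154069 +0.563390 = +0.414939;  D = -0.044716+0.412522i
d^4_{2,2}: k∈[0..2] ⇒ +0.000565 -0.037213 +0.255148 = +0.218500;  D = +0.164476+0.143841i
d^4_{3,2}: k∈[0..1] ⇒ -0.004954 +0.081526 = +0.076571;  D = +0.074347-0.018322i
d^4_{4,2}: single k=0 term ⇒ +0.016409;  D = +0.005918-0.015305i
Y_4^{m'}(θ=0.9676,φ=2.4483) and Σ D·Y over m':
  (+0.4842+0.0964i)·(-0.1899+0.0733i)  (-0.2676+0.2562i)·(+0.1933-0.3463i)  (+0.0538+0.3486i)·(+0.0521+0.2794i)  (-0.1657-0.0816i)·(+0.1270+0.1056i)  (-0.4243+0.2333i)·(-0.3205+0.0000i)  (-0.0447+0.4125i)·(-0.1270+0.1056i)  (+0.1645+0.1438i)·(+0.0521-0.2794i)  (+0.0743-0.0183i)·(-0.1933-0.3463i)  (+0.0059-0.0153i)·(-0.1899-0.0733i)
Y_4^2(R⁻¹ n̂) = -0.045127-0.025427i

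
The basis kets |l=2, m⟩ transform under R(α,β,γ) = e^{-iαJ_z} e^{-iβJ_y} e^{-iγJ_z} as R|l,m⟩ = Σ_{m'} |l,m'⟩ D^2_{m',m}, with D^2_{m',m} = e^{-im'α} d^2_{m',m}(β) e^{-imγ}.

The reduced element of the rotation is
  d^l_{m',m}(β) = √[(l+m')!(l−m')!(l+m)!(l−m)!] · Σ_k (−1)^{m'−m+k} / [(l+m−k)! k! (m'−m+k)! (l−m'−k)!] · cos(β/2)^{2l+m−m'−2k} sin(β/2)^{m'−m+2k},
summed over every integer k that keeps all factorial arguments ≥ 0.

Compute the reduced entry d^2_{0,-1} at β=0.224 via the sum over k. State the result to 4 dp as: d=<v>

d^2_{0,-1}(β=0.2240) via the finite sum:
With c≡cos(β/2)=0.993735 and s≡sin(β/2)=0.111766, N=[2·2·1·6]^{1/2}=4.898979
k: max(0,(-1)−(0))=0 … min(2+(-1),2−(0))=1
  k=0: (−1)^1·4.8990/(2)·0.9937^3·0.1118^1 = -0.268656
  k=1: (−1)^2·4.8990/(2)·0.9937^1·0.1118^3 = +0.003398
d^2_{0,-1}(0.2240) = -0.268656 +0.003398 = -0.265258

d=-0.2653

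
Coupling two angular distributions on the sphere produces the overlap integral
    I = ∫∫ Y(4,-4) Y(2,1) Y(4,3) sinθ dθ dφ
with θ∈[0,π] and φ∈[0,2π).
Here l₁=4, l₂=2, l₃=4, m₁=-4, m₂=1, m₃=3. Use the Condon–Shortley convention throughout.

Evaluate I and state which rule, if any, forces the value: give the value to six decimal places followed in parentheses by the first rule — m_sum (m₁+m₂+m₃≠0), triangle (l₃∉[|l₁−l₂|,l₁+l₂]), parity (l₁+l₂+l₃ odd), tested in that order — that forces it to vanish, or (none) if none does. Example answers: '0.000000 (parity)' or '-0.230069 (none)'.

0.198645 (none)

Checks pass: Σm=0; 10 even; l₃=4∈[2,6].
(2·4+1)(2·2+1)(2·4+1) = 405
Δ: 2! 6! 2! / 11! → 1/13860
sum: t=0:+1/192 t=1:−1/36 t=2:+1/192 = -5/288
3j²(4 2 4; 0 0 0) = Δ·Π!·Σ² = 20/693  (sign -1)
sum: t=2:+1/1440 = 1/1440
3j²(4 2 4; -4 1 3) = Δ·Π!·Σ² = 7/165  (sign -1)
combine: 4πI² = 405·20/693·7/165 = 60/121
take √, sign +1: I = 0.19864517
No selection rule forces the value: the integral is nonzero (none).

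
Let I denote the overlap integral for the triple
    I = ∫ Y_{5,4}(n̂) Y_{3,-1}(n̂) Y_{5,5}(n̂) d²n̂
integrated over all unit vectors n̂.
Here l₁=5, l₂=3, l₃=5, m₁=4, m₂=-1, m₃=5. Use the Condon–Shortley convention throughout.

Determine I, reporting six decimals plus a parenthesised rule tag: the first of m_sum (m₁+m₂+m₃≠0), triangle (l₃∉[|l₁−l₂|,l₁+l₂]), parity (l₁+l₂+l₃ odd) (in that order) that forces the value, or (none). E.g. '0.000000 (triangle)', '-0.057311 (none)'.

0.000000 (m_sum)

m-sum = 4 − 1 + 5 = 8 ≠ 0 ⇒ I = 0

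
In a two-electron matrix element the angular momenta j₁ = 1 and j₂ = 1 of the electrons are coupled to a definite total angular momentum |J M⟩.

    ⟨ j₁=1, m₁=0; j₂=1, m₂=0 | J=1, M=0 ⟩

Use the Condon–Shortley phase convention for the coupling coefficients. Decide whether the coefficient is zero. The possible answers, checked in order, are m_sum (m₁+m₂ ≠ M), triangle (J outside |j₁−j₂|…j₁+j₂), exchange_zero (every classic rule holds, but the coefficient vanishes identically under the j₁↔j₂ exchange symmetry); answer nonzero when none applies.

m-sum: m₁+m₂ = 0+0 = 0, M = 0  ✓
triangle: |j₁−j₂| = 0 ≤ J = 1 ≤ j₁+j₂ = 2  ✓
exchange: j₁=j₂ and m₁=m₂, and (−1)^(j₁+j₂−J) = (−1)^1 = −1 forces ⟨j₁m₁;j₂m₂|JM⟩ = −⟨j₂m₂;j₁m₁|JM⟩ = −⟨j₁m₁;j₂m₂|JM⟩ ⇒ the coefficient vanishes identically
Racah sum check: Σ_k collapses to 0 ⇒ CG = 0

exchange_zero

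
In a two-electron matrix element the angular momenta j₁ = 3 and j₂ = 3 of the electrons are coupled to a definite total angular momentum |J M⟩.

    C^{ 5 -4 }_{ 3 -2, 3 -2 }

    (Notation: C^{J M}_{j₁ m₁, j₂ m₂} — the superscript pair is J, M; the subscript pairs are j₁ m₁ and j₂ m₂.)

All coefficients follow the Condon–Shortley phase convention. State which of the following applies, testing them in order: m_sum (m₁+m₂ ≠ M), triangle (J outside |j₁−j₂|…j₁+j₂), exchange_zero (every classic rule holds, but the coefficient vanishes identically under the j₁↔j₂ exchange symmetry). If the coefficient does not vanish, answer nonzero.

exchange_zero

m-sum: m₁+m₂ = -2+(-2) = -4, M = -4  ✓
triangle: |j₁−j₂| = 0 ≤ J = 5 ≤ j₁+j₂ = 6  ✓
exchange: j₁=j₂ and m₁=m₂, and (−1)^(j₁+j₂−J) = (−1)^1 = −1 forces ⟨j₁m₁;j₂m₂|JM⟩ = −⟨j₂m₂;j₁m₁|JM⟩ = −⟨j₁m₁;j₂m₂|JM⟩ ⇒ the coefficient vanishes identically
Racah sum check: Σ_k collapses to 0 ⇒ CG = 0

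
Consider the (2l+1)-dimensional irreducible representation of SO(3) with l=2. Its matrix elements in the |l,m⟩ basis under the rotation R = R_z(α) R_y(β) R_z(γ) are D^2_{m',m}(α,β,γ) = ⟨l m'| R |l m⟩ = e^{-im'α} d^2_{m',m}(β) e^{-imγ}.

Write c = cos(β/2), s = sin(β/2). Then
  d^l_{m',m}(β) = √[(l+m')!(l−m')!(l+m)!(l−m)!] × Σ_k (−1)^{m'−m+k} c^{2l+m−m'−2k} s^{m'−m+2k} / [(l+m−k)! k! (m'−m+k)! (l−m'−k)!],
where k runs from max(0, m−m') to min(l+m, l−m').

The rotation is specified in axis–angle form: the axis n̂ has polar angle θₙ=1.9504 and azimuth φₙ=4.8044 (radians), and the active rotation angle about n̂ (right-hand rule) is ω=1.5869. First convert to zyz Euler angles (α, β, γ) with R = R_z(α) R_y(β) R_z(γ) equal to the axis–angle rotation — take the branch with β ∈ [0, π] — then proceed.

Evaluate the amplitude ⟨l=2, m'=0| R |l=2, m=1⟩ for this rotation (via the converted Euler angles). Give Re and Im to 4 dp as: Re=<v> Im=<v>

Re=-0.1349 Im=-0.0655

Axis–angle → zyz. n̂ = (sinθₙcosφₙ, sinθₙsinφₙ, cosθₙ) = (+0.085340, -0.924883, -0.370552), ω = 1.5869.
R = I cosω + sinω [n̂]ₓ + (1−cosω) n̂n̂ᵀ gives
  R = [-0.008703, +0.290304, -0.956895; -0.450705, +0.853080, +0.262907; +0.892630, +0.433566, +0.123417]
β = atan2(√(R₁₃²+R₂₃²), R₃₃) = 1.447064; α = atan2(R₂₃, R₁₃) mod 2π = 2.873459; γ = atan2(R₃₂, −R₃₁) mod 2π = 2.689437
First d^2_{0,1}(β=1.4471), then the phase factors e^{-i(0)α} and e^{-i(1)γ}:
c=cos(1.447064/2)=0.749472, s=sin(1.447064/2)=0.662036; N=√[2·2·6·1]=4.898979
k: max(0,(1)−(0))=1 … min(2+(1),2−(0))=2
  k=1: (−1)^0·4.8990/(2)·0.7495^3·0.6620^1 = +0.682690
  k=2: (−1)^1·4.8990/(2)·0.7495^1·0.6620^3 = -0.532691
d^2_{0,1}(1.4471) = +0.682690 -0.532691 = +0.149999
D = (+1.000000+0.000000i)·(+0.149999)·(-0.899507-0.436906i) = -0.134925-0.065535i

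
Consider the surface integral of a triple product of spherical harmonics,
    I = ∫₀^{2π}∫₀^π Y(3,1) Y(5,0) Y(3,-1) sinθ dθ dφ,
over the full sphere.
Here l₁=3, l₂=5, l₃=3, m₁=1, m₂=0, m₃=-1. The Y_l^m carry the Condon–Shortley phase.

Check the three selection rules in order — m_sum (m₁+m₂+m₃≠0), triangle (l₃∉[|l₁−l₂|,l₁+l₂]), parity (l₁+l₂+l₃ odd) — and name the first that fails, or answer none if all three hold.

Σmᵢ = 0  ✓
l₃∈[|l₁−l₂|,l₁+l₂]=[2,8], have l₃=3  ✓
Σlᵢ = 11 ⇒ odd  ✗

parity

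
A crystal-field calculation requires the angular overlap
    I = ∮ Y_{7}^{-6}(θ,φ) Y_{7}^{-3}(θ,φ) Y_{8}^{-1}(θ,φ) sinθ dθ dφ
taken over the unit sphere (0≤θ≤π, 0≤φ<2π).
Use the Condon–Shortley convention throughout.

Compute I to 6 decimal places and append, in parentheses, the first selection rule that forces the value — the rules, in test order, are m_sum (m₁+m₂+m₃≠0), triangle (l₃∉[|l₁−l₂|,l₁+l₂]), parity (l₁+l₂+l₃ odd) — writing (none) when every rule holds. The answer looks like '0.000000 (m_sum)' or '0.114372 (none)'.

m-sum = -6 − 3 − 1 = -10 ≠ 0 ⇒ I = 0

0.000000 (m_sum)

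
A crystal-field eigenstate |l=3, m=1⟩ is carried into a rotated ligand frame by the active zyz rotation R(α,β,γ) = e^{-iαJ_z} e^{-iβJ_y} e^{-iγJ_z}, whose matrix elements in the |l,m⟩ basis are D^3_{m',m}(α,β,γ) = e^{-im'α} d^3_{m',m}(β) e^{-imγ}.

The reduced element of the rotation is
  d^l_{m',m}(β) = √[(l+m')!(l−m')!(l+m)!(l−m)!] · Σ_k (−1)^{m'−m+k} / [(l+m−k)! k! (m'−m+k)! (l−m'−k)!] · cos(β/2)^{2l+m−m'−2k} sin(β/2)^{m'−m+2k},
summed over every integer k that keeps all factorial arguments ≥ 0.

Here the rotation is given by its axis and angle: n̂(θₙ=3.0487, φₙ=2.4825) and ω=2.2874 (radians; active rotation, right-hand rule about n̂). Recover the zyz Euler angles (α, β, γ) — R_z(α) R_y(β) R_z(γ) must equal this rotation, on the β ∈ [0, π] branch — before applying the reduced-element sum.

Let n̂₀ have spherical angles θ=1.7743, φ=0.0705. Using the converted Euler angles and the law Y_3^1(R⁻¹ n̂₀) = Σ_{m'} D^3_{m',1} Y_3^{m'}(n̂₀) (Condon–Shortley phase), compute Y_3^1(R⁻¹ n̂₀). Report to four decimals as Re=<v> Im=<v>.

Re=-0.2246 Im=0.2281

Axis–angle → zyz. n̂ = (sinθₙcosφₙ, sinθₙsinφₙ, cosθₙ) = (-0.073331, +0.056806, -0.995689), ω = 2.2874.
R = I cosω + sinω [n̂]ₓ + (1−cosω) n̂n̂ᵀ gives
  R = [-0.647918, +0.743888, +0.163806; -0.757692, -0.651481, -0.038417; +0.078138, -0.149006, +0.985744]
β = atan2(√(R₁₃²+R₂₃²), R₃₃) = 0.169055; α = atan2(R₂₃, R₁₃) mod 2π = 6.052820; γ = atan2(R₃₂, −R₃₁) mod 2π = 4.229413
Need the full column D^3_{m',1} for m'=−3..3 at α=6.0528, β=0.1691, γ=4.2294.
cos(β/2)=0.996430, sin(β/2)=0.084427
d^3_{-3,1}: single k=4 term ⇒ +0.000195;  D = +0.000040+0.000191i
d^3_{-2,1}: k∈[3..4] ⇒ +0.003765 -0.000014 = +0.003752;  D = -0.000083+0.003751i
d^3_{-1,1}: k∈[2..4] ⇒ +0.042160 -0.000404 +0.000000 = +0.041757;  D = -0.010436+0.040431i
d^3_{0,1}: k∈[1..3] ⇒ +0.287279 -0.006187 +0.000015 = +0.281107;  D = -0.130551+0.248953i
d^3_{1,1}: k∈[0..2] ⇒ +0.978768 -0.056213 +0.000303 = +0.922858;  D = -0.603885+0.697847i
d^3_{2,1}: k∈[0..1] ⇒ -0.262249 +0.003765 = -0.258483;  D = +0.209304-0.151676i
d^3_{3,1}: single k=0 term ⇒ +0.027214;  D = -0.025100+0.010515i
Y_3^{m'}(θ=1.7743,φ=0.0705) and Σ D·Y over m':
  (+0.0000+0.0002i)·(+0.3832-0.0823i)  (-0.0001+0.0038i)·(-0.1961+0.0278i)  (-0.0104+0.0404i)·(-0.2512+0.0177i)  (-0.1306+0.2490i)·(+0.2109+0.0000i)  (-0.6039+0.6978i)·(+0.2512+0.0177i)  (+0.2093-0.1517i)·(-0.1961-0.0278i)  (-0.0251+0.0105i)·(-0.3832-0.0823i)
Y_3^1(R⁻¹ n̂) = -0.224577+0.228057i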